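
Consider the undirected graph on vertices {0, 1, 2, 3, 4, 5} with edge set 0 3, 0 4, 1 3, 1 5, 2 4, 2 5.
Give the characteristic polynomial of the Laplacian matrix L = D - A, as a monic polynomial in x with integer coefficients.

x^6 - 12x^5 + 54x^4 - 112x^3 + 105x^2 - 36x

Reading degrees in the order [0, 1, 2, 3, 4, 5] gives [2, 2, 2, 2, 2, 2]; set D = diag(2, 2, 2, 2, 2, 2) and form L = D - A. L has integer entries, so p(x) = det(xI - L) has integer coefficients. Expanding the determinant yields x^6 - 12x^5 + 54x^4 - 112x^3 + 105x^2 - 36x. Since p(0) = det(-L) = 0, x divides p(x).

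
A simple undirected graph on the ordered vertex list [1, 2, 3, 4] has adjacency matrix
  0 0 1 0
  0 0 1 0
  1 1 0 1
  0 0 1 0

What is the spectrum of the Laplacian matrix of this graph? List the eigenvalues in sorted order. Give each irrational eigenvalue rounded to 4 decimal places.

With the vertex order [1, 2, 3, 4], the degrees are [1, 1, 3, 1], giving D = diag(1, 1, 3, 1) and L = D - A. Diagonalising L (or applying a numerical eigensolver to the 4x4 matrix) gives the spectrum above.

[0, 1, 1, 4]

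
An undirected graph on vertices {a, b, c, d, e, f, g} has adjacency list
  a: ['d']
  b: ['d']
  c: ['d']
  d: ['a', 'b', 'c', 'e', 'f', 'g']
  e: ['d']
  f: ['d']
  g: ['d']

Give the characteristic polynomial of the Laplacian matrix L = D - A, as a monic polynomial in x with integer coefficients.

x^7 - 12x^6 + 45x^5 - 80x^4 + 75x^3 - 36x^2 + 7x

Reading degrees in the order [a, b, c, d, e, f, g] gives [1, 1, 1, 6, 1, 1, 1]; set D = diag(1, 1, 1, 6, 1, 1, 1) and form L = D - A. Computing det(xI - L) by cofactor expansion (or equivalently via sum-over-permutations) gives x^7 - 12x^6 + 45x^5 - 80x^4 + 75x^3 - 36x^2 + 7x. The coefficient of x^6 equals -trace(L) = -12, matching the sum of degrees. By the matrix-tree theorem the graph has (1/7) * product of the nonzero eigenvalues = 1 spanning tree. The eigenvalues sum to 12, which equals trace(L) = 2|E|.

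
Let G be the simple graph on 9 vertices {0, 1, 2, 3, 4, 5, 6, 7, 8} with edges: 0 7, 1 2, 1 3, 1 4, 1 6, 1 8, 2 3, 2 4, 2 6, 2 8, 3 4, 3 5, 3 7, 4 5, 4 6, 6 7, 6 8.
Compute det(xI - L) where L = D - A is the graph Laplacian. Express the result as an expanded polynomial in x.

x^9 - 34x^8 + 487x^7 - 3812x^6 + 17672x^5 - 49056x^4 + 78155x^3 - 63444x^2 + 19116x

Each diagonal entry of L is the vertex degree and each off-diagonal entry is -1 where an edge is present, 0 otherwise; in the order [0, 1, 2, 3, 4, 5, 6, 7, 8] the diagonal is [1, 5, 5, 5, 5, 2, 5, 3, 3]. L has integer entries, so p(x) = det(xI - L) has integer coefficients. Expanding the determinant yields x^9 - 34x^8 + 487x^7 - 3812x^6 + 17672x^5 - 49056x^4 + 78155x^3 - 63444x^2 + 19116x. Since p(0) = det(-L) = 0, x divides p(x).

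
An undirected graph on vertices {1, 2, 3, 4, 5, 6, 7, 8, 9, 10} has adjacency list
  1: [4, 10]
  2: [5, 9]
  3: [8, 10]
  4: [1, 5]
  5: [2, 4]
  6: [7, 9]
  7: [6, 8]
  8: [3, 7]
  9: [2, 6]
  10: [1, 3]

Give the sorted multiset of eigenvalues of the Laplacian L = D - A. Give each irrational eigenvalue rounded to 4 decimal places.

Each diagonal entry of L is the vertex degree and each off-diagonal entry is -1 where an edge is present, 0 otherwise; in the order [1, 2, 3, 4, 5, 6, 7, 8, 9, 10] the diagonal is [2, 2, 2, 2, 2, 2, 2, 2, 2, 2]. Diagonalising L (or applying a numerical eigensolver to the 10x10 matrix) gives the spectrum above. There is one zero in the spectrum, matching the 1 component.

[0, 0.3820, 0.3820, 1.3820, 1.3820, 2.6180, 2.6180, 3.6180, 3.6180, 4]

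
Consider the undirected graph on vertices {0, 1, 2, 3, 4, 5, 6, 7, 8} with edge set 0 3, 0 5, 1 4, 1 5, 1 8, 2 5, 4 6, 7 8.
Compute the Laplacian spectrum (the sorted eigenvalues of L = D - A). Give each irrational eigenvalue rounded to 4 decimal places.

[0, 0.2311, 0.3820, 0.6416, 1.6129, 2.2591, 2.6180, 3.5132, 4.7421]

Reading degrees in the order [0, 1, 2, 3, 4, 5, 6, 7, 8] gives [2, 3, 1, 1, 2, 3, 1, 1, 2]; set D = diag(2, 3, 1, 1, 2, 3, 1, 1, 2) and form L = D - A. Diagonalising L (or applying a numerical eigensolver to the 9x9 matrix) gives the spectrum above. The eigenvalues sum to 16, which equals trace(L) = 2|E|. There is one zero in the spectrum, matching the 1 component.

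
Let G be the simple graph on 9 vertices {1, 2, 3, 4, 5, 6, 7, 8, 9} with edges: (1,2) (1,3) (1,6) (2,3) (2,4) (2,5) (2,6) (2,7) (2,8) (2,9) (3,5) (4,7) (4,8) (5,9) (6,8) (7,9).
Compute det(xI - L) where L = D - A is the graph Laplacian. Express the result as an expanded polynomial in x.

With the vertex order [1, 2, 3, 4, 5, 6, 7, 8, 9], the degrees are [3, 8, 3, 3, 3, 3, 3, 3, 3], giving D = diag(3, 8, 3, 3, 3, 3, 3, 3, 3) and L = D - A. Computing det(xI - L) by cofactor expansion (or equivalently via sum-over-permutations) gives x^9 - 32x^8 + 428x^7 - 3136x^6 + 13786x^5 - 37232x^4 + 60276x^3 - 53424x^2 + 19845x. The coefficient of x^8 equals -trace(L) = -32, matching the sum of degrees. By the matrix-tree theorem the graph has (1/9) * product of the nonzero eigenvalues = 2205 spanning trees.

x^9 - 32x^8 + 428x^7 - 3136x^6 + 13786x^5 - 37232x^4 + 60276x^3 - 53424x^2 + 19845x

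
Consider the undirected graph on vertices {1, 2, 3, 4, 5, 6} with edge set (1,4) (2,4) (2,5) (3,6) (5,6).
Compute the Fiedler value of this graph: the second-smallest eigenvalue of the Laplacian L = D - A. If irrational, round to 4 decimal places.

Each diagonal entry of L is the vertex degree and each off-diagonal entry is -1 where an edge is present, 0 otherwise; in the order [1, 2, 3, 4, 5, 6] the diagonal is [1, 2, 1, 2, 2, 2]. Computing the eigenvalues of L and sorting gives [0, 0.2679, 1, 2, 3, 3.7321]. The Fiedler value lambda_2 = 0.2679 is strictly positive, so the graph is connected.

0.2679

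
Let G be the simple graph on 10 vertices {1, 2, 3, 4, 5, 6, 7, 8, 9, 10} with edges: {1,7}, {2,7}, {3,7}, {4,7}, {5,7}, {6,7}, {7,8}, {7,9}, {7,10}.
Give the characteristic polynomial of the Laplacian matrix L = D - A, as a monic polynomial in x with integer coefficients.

With the vertex order [1, 2, 3, 4, 5, 6, 7, 8, 9, 10], the degrees are [1, 1, 1, 1, 1, 1, 9, 1, 1, 1], giving D = diag(1, 1, 1, 1, 1, 1, 9, 1, 1, 1) and L = D - A. L has integer entries, so p(x) = det(xI - L) has integer coefficients. Expanding the determinant yields x^10 - 18x^9 + 108x^8 - 336x^7 + 630x^6 - 756x^5 + 588x^4 - 288x^3 + 81x^2 - 10x. Since p(0) = det(-L) = 0, x divides p(x). By the matrix-tree theorem the graph has (1/10) * product of the nonzero eigenvalues = 1 spanning tree.

x^10 - 18x^9 + 108x^8 - 336x^7 + 630x^6 - 756x^5 + 588x^4 - 288x^3 + 81x^2 - 10x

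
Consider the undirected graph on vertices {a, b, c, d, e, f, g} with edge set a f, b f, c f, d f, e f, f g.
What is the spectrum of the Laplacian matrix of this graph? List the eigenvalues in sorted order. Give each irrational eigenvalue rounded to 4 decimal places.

[0, 1, 1, 1, 1, 1, 7]

Each diagonal entry of L is the vertex degree and each off-diagonal entry is -1 where an edge is present, 0 otherwise; in the order [a, b, c, d, e, f, g] the diagonal is [1, 1, 1, 1, 1, 6, 1]. Since every row of L sums to 0, the all-ones vector is in the kernel and 0 is an eigenvalue. The single zero eigenvalue shows the graph is connected. By the matrix-tree theorem the graph has (1/7) * product of the nonzero eigenvalues = 1 spanning tree.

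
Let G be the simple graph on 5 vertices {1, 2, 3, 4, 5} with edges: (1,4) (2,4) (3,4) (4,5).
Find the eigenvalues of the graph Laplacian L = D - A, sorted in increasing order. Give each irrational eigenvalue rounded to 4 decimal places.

[0, 1, 1, 1, 5]

Reading degrees in the order [1, 2, 3, 4, 5] gives [1, 1, 1, 4, 1]; set D = diag(1, 1, 1, 4, 1) and form L = D - A. Diagonalising L (or applying a numerical eigensolver to the 5x5 matrix) gives the spectrum above. The eigenvalues sum to 8, which equals trace(L) = 2|E|. By the matrix-tree theorem the graph has (1/5) * product of the nonzero eigenvalues = 1 spanning tree.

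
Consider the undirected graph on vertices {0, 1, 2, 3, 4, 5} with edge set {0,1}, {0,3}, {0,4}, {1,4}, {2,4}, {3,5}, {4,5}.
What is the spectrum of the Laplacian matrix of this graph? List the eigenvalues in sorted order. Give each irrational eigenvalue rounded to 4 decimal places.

Reading degrees in the order [0, 1, 2, 3, 4, 5] gives [3, 2, 1, 2, 4, 2]; set D = diag(3, 2, 1, 2, 4, 2) and form L = D - A. The multiplicity of 0 as a Laplacian eigenvalue equals the number of connected components. The single zero eigenvalue shows the graph is connected. The largest eigenvalue, 5.2688, is at most the vertex count 6.

[0, 0.8817, 1.4506, 2.5341, 3.8647, 5.2688]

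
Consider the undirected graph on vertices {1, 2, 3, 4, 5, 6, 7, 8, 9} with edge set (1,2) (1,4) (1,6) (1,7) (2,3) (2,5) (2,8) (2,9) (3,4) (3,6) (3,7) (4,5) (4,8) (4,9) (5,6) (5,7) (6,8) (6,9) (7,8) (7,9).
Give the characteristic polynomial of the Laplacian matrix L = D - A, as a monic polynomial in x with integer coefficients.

Reading degrees in the order [1, 2, 3, 4, 5, 6, 7, 8, 9] gives [4, 5, 4, 5, 4, 5, 5, 4, 4]; set D = diag(4, 5, 4, 5, 4, 5, 5, 4, 4) and form L = D - A. Computing det(xI - L) by cofactor expansion (or equivalently via sum-over-permutations) gives x^9 - 40x^8 + 690x^7 - 6720x^6 + 40485x^5 - 154704x^4 + 366560x^3 - 492800x^2 + 288000x. The coefficient of x^8 equals -trace(L) = -40, matching the sum of degrees. The largest eigenvalue, 9, is at most the vertex count 9.

x^9 - 40x^8 + 690x^7 - 6720x^6 + 40485x^5 - 154704x^4 + 366560x^3 - 492800x^2 + 288000x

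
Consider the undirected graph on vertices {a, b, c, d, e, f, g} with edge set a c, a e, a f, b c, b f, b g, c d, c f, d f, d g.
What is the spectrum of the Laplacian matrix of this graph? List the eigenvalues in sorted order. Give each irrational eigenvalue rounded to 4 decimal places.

[0, 0.6766, 2, 3, 3.6421, 5, 5.6813]

Reading degrees in the order [a, b, c, d, e, f, g] gives [3, 3, 4, 3, 1, 4, 2]; set D = diag(3, 3, 4, 3, 1, 4, 2) and form L = D - A. Diagonalising L (or applying a numerical eigensolver to the 7x7 matrix) gives the spectrum above. The single zero eigenvalue shows the graph is connected. There is one zero in the spectrum, matching the 1 component.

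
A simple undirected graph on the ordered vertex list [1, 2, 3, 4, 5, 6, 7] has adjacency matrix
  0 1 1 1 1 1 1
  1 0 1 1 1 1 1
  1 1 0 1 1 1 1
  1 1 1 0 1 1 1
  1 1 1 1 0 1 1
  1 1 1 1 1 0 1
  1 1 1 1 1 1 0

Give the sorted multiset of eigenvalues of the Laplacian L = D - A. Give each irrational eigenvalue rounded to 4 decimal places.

[0, 7, 7, 7, 7, 7, 7]

With the vertex order [1, 2, 3, 4, 5, 6, 7], the degrees are [6, 6, 6, 6, 6, 6, 6], giving D = diag(6, 6, 6, 6, 6, 6, 6) and L = D - A. The multiplicity of 0 as a Laplacian eigenvalue equals the number of connected components. The single zero eigenvalue shows the graph is connected. The largest eigenvalue, 7, is at most the vertex count 7.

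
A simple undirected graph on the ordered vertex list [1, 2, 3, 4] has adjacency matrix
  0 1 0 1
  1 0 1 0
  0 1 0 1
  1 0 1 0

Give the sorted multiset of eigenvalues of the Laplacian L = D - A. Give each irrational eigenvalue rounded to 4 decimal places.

With the vertex order [1, 2, 3, 4], the degrees are [2, 2, 2, 2], giving D = diag(2, 2, 2, 2) and L = D - A. The multiplicity of 0 as a Laplacian eigenvalue equals the number of connected components. The eigenvalues sum to 8, which equals trace(L) = 2|E|.

[0, 2, 2, 4]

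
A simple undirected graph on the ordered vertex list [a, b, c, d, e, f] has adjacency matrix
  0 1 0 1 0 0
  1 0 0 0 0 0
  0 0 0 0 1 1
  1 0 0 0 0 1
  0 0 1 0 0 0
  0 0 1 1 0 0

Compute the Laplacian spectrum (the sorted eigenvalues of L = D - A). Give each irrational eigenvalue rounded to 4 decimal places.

Reading degrees in the order [a, b, c, d, e, f] gives [2, 1, 2, 2, 1, 2]; set D = diag(2, 1, 2, 2, 1, 2) and form L = D - A. Since every row of L sums to 0, the all-ones vector is in the kernel and 0 is an eigenvalue. The single zero eigenvalue shows the graph is connected.

[0, 0.2679, 1, 2, 3, 3.7321]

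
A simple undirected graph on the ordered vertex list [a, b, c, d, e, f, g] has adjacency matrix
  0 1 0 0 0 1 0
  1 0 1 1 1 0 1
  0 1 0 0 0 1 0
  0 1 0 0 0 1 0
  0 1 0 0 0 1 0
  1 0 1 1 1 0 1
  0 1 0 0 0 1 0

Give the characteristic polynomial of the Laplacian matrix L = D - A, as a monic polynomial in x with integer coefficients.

x^7 - 20x^6 + 155x^5 - 600x^4 + 1240x^3 - 1312x^2 + 560x

With the vertex order [a, b, c, d, e, f, g], the degrees are [2, 5, 2, 2, 2, 5, 2], giving D = diag(2, 5, 2, 2, 2, 5, 2) and L = D - A. The eigenvalues of L are [0, 2, 2, 2, 2, 5, 7]; the characteristic polynomial is the product of (x - lambda_i), which multiplies out to x^7 - 20x^6 + 155x^5 - 600x^4 + 1240x^3 - 1312x^2 + 560x. The coefficient of x^6 equals -trace(L) = -20, matching the sum of degrees. The largest eigenvalue, 7, is at most the vertex count 7.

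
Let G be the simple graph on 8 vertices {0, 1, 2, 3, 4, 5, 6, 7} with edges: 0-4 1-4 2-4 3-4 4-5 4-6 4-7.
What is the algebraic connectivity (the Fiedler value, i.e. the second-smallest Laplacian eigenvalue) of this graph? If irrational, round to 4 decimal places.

1

Each diagonal entry of L is the vertex degree and each off-diagonal entry is -1 where an edge is present, 0 otherwise; in the order [0, 1, 2, 3, 4, 5, 6, 7] the diagonal is [1, 1, 1, 1, 7, 1, 1, 1]. The sorted Laplacian eigenvalues are [0, 1, 1, 1, 1, 1, 1, 8]; the algebraic connectivity is the second entry, 1. The largest eigenvalue, 8, is at most the vertex count 8. There is one zero in the spectrum, matching the 1 component.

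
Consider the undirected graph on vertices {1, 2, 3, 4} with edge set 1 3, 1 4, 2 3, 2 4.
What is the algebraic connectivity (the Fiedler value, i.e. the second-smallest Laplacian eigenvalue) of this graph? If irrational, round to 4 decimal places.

2

Each diagonal entry of L is the vertex degree and each off-diagonal entry is -1 where an edge is present, 0 otherwise; in the order [1, 2, 3, 4] the diagonal is [2, 2, 2, 2]. The smallest Laplacian eigenvalue is always 0. The next one, lambda_2 = 2, measures how hard the graph is to disconnect: larger values mean better connectivity. The largest eigenvalue, 4, is at most the vertex count 4.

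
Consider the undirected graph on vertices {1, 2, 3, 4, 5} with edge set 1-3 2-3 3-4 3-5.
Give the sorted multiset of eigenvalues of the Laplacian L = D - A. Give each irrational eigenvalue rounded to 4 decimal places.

[0, 1, 1, 1, 5]

Reading degrees in the order [1, 2, 3, 4, 5] gives [1, 1, 4, 1, 1]; set D = diag(1, 1, 4, 1, 1) and form L = D - A. Since every row of L sums to 0, the all-ones vector is in the kernel and 0 is an eigenvalue. The largest eigenvalue, 5, is at most the vertex count 5.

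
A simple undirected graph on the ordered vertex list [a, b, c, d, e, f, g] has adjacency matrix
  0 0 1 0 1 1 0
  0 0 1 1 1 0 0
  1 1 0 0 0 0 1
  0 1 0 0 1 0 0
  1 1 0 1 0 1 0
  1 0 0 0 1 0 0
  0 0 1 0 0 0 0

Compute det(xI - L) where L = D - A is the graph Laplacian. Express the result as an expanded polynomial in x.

Reading degrees in the order [a, b, c, d, e, f, g] gives [3, 3, 3, 2, 4, 2, 1]; set D = diag(3, 3, 3, 2, 4, 2, 1) and form L = D - A. L has integer entries, so p(x) = det(xI - L) has integer coefficients. Expanding the determinant yields x^7 - 18x^6 + 127x^5 - 444x^4 + 797x^3 - 680x^2 + 210x. The coefficient of x^6 equals -trace(L) = -18, matching the sum of degrees. The largest eigenvalue, 5.4142, is at most the vertex count 7. The eigenvalues sum to 18, which equals trace(L) = 2|E|.

x^7 - 18x^6 + 127x^5 - 444x^4 + 797x^3 - 680x^2 + 210x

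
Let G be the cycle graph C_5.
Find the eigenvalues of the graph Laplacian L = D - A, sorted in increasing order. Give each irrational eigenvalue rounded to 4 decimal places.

[0, 1.3820, 1.3820, 3.6180, 3.6180]

The graph has 5 vertices and degree multiset [2, 2, 2, 2, 2]; D is the diagonal matrix of degrees and L = D - A. Diagonalising L (or applying a numerical eigensolver to the 5x5 matrix) gives the spectrum above. The single zero eigenvalue shows the graph is connected.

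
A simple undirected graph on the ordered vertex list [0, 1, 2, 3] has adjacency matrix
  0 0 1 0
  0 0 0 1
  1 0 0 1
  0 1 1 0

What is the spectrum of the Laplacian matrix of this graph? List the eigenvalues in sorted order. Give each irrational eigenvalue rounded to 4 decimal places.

[0, 0.5858, 2, 3.4142]

With the vertex order [0, 1, 2, 3], the degrees are [1, 1, 2, 2], giving D = diag(1, 1, 2, 2) and L = D - A. L is symmetric positive semidefinite, so every eigenvalue is real and nonnegative. The single zero eigenvalue shows the graph is connected.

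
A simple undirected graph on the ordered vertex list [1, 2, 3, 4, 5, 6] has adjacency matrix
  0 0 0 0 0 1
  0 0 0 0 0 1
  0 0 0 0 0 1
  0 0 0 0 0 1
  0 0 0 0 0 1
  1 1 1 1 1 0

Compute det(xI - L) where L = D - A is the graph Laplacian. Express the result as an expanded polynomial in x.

Each diagonal entry of L is the vertex degree and each off-diagonal entry is -1 where an edge is present, 0 otherwise; in the order [1, 2, 3, 4, 5, 6] the diagonal is [1, 1, 1, 1, 1, 5]. L has integer entries, so p(x) = det(xI - L) has integer coefficients. Expanding the determinant yields x^6 - 10x^5 + 30x^4 - 40x^3 + 25x^2 - 6x. Since p(0) = det(-L) = 0, x divides p(x). The eigenvalues sum to 10, which equals trace(L) = 2|E|. There is one zero in the spectrum, matching the 1 component.

x^6 - 10x^5 + 30x^4 - 40x^3 + 25x^2 - 6x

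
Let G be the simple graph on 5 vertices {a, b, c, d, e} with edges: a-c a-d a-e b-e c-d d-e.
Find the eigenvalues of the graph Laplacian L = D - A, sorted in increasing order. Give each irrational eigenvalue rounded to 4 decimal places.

[0, 0.8299, 2.6889, 4, 4.4812]

With the vertex order [a, b, c, d, e], the degrees are [3, 1, 2, 3, 3], giving D = diag(3, 1, 2, 3, 3) and L = D - A. Diagonalising L (or applying a numerical eigensolver to the 5x5 matrix) gives the spectrum above. The largest eigenvalue, 4.4812, is at most the vertex count 5. By the matrix-tree theorem the graph has (1/5) * product of the nonzero eigenvalues = 8 spanning trees.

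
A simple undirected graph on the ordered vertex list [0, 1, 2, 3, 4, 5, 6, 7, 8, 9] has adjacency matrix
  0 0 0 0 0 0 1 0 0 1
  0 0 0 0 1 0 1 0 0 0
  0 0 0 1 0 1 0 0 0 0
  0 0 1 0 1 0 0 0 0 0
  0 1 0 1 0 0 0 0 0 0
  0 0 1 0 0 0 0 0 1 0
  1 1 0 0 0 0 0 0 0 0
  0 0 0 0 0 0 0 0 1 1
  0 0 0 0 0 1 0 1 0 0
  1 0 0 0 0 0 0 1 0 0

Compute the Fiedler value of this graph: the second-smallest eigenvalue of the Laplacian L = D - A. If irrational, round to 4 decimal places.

0.3820

With the vertex order [0, 1, 2, 3, 4, 5, 6, 7, 8, 9], the degrees are [2, 2, 2, 2, 2, 2, 2, 2, 2, 2], giving D = diag(2, 2, 2, 2, 2, 2, 2, 2, 2, 2) and L = D - A. Computing the eigenvalues of L and sorting gives [0, 0.3820, 0.3820, 1.3820, 1.3820, 2.6180, 2.6180, 3.6180, 3.6180, 4]. The Fiedler value lambda_2 = 0.3820 is strictly positive, so the graph is connected. The largest eigenvalue, 4, is at most the vertex count 10.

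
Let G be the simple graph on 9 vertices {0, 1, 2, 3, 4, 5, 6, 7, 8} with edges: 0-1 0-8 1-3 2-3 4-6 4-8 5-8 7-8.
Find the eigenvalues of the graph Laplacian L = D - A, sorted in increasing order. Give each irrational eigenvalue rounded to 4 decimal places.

With the vertex order [0, 1, 2, 3, 4, 5, 6, 7, 8], the degrees are [2, 2, 1, 2, 2, 1, 1, 1, 4], giving D = diag(2, 2, 1, 2, 2, 1, 1, 1, 4) and L = D - A. Diagonalising L (or applying a numerical eigensolver to the 9x9 matrix) gives the spectrum above. The single zero eigenvalue shows the graph is connected. There is one zero in the spectrum, matching the 1 component.

[0, 0.1774, 0.5242, 1, 1, 2.1609, 2.4961, 3.4670, 5.1743]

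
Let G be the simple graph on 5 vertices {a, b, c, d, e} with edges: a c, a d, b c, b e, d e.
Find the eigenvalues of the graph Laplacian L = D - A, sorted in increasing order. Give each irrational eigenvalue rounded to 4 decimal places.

[0, 1.3820, 1.3820, 3.6180, 3.6180]

Each diagonal entry of L is the vertex degree and each off-diagonal entry is -1 where an edge is present, 0 otherwise; in the order [a, b, c, d, e] the diagonal is [2, 2, 2, 2, 2]. The multiplicity of 0 as a Laplacian eigenvalue equals the number of connected components. The single zero eigenvalue shows the graph is connected. By the matrix-tree theorem the graph has (1/5) * product of the nonzero eigenvalues = 5 spanning trees.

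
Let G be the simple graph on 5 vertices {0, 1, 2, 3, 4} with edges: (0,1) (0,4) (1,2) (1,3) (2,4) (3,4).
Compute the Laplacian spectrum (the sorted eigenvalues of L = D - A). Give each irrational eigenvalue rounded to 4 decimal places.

[0, 2, 2, 3, 5]

Each diagonal entry of L is the vertex degree and each off-diagonal entry is -1 where an edge is present, 0 otherwise; in the order [0, 1, 2, 3, 4] the diagonal is [2, 3, 2, 2, 3]. Diagonalising L (or applying a numerical eigensolver to the 5x5 matrix) gives the spectrum above. The single zero eigenvalue shows the graph is connected.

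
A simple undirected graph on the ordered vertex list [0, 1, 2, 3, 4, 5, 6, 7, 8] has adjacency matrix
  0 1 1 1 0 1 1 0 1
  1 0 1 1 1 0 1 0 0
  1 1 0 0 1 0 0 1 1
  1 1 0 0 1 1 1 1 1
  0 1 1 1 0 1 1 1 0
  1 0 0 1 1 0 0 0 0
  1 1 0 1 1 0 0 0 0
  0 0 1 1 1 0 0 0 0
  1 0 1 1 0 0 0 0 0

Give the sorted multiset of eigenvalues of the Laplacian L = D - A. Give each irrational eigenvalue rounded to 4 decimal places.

Reading degrees in the order [0, 1, 2, 3, 4, 5, 6, 7, 8] gives [6, 5, 5, 7, 6, 3, 4, 3, 3]; set D = diag(6, 5, 5, 7, 6, 3, 4, 3, 3) and form L = D - A. Since every row of L sums to 0, the all-ones vector is in the kernel and 0 is an eigenvalue. The single zero eigenvalue shows the graph is connected. The eigenvalues sum to 42, which equals trace(L) = 2|E|. The largest eigenvalue, 8.4090, is at most the vertex count 9.

[0, 2.6723, 2.6972, 3.1829, 4.8498, 6.2063, 6.3028, 7.6797, 8.4090]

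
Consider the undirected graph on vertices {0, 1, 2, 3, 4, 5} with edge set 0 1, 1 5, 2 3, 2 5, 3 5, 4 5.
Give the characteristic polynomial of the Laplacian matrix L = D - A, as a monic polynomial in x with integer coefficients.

With the vertex order [0, 1, 2, 3, 4, 5], the degrees are [1, 2, 2, 2, 1, 4], giving D = diag(1, 2, 2, 2, 1, 4) and L = D - A. Computing det(xI - L) by cofactor expansion (or equivalently via sum-over-permutations) gives x^6 - 12x^5 + 51x^4 - 94x^3 + 72x^2 - 18x. Since p(0) = det(-L) = 0, x divides p(x).

x^6 - 12x^5 + 51x^4 - 94x^3 + 72x^2 - 18x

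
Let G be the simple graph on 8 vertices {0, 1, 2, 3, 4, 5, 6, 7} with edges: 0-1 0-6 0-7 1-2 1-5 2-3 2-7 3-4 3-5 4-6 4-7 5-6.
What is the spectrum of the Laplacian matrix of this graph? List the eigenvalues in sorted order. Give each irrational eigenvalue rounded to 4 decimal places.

Reading degrees in the order [0, 1, 2, 3, 4, 5, 6, 7] gives [3, 3, 3, 3, 3, 3, 3, 3]; set D = diag(3, 3, 3, 3, 3, 3, 3, 3) and form L = D - A. L is symmetric positive semidefinite, so every eigenvalue is real and nonnegative. The largest eigenvalue, 6, is at most the vertex count 8.

[0, 2, 2, 2, 4, 4, 4, 6]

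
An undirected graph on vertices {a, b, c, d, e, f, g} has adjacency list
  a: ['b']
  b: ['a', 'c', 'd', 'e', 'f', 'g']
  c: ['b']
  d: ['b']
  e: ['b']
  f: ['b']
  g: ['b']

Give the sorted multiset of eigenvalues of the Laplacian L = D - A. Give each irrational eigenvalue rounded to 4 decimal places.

[0, 1, 1, 1, 1, 1, 7]

Reading degrees in the order [a, b, c, d, e, f, g] gives [1, 6, 1, 1, 1, 1, 1]; set D = diag(1, 6, 1, 1, 1, 1, 1) and form L = D - A. L is symmetric positive semidefinite, so every eigenvalue is real and nonnegative. The single zero eigenvalue shows the graph is connected. The largest eigenvalue, 7, is at most the vertex count 7. There is one zero in the spectrum, matching the 1 component.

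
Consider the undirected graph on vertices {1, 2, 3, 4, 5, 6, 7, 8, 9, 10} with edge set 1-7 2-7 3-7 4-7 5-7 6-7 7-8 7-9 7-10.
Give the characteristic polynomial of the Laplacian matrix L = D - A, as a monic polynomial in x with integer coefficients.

x^10 - 18x^9 + 108x^8 - 336x^7 + 630x^6 - 756x^5 + 588x^4 - 288x^3 + 81x^2 - 10x

Each diagonal entry of L is the vertex degree and each off-diagonal entry is -1 where an edge is present, 0 otherwise; in the order [1, 2, 3, 4, 5, 6, 7, 8, 9, 10] the diagonal is [1, 1, 1, 1, 1, 1, 9, 1, 1, 1]. L has integer entries, so p(x) = det(xI - L) has integer coefficients. Expanding the determinant yields x^10 - 18x^9 + 108x^8 - 336x^7 + 630x^6 - 756x^5 + 588x^4 - 288x^3 + 81x^2 - 10x. The constant term is 0 because L is singular (the all-ones vector lies in its kernel). The eigenvalues sum to 18, which equals trace(L) = 2|E|.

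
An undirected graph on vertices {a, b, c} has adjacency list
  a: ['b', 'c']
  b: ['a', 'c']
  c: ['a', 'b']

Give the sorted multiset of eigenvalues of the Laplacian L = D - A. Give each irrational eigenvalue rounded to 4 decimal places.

With the vertex order [a, b, c], the degrees are [2, 2, 2], giving D = diag(2, 2, 2) and L = D - A. Since every row of L sums to 0, the all-ones vector is in the kernel and 0 is an eigenvalue. By the matrix-tree theorem the graph has (1/3) * product of the nonzero eigenvalues = 3 spanning trees.

[0, 3, 3]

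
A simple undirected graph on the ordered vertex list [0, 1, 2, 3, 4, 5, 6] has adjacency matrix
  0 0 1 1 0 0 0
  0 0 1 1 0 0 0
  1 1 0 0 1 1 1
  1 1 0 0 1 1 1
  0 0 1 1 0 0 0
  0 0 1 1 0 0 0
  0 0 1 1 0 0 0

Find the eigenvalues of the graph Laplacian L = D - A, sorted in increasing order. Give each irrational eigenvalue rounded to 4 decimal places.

[0, 2, 2, 2, 2, 5, 7]

Each diagonal entry of L is the vertex degree and each off-diagonal entry is -1 where an edge is present, 0 otherwise; in the order [0, 1, 2, 3, 4, 5, 6] the diagonal is [2, 2, 5, 5, 2, 2, 2]. L is symmetric positive semidefinite, so every eigenvalue is real and nonnegative. By the matrix-tree theorem the graph has (1/7) * product of the nonzero eigenvalues = 80 spanning trees.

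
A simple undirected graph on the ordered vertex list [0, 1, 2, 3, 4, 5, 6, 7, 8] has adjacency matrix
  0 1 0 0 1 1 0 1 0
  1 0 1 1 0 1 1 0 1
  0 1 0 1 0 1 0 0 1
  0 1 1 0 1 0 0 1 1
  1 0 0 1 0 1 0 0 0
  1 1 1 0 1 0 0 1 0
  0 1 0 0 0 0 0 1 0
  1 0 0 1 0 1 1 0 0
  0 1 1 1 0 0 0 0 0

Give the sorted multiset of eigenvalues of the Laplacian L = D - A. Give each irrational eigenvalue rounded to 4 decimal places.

[0, 1.7112, 2.0432, 3.6829, 4.2867, 4.5042, 5.6530, 6.3371, 7.7816]

Reading degrees in the order [0, 1, 2, 3, 4, 5, 6, 7, 8] gives [4, 6, 4, 5, 3, 5, 2, 4, 3]; set D = diag(4, 6, 4, 5, 3, 5, 2, 4, 3) and form L = D - A. Since every row of L sums to 0, the all-ones vector is in the kernel and 0 is an eigenvalue. The single zero eigenvalue shows the graph is connected. There is one zero in the spectrum, matching the 1 component. The eigenvalues sum to 36, which equals trace(L) = 2|E|.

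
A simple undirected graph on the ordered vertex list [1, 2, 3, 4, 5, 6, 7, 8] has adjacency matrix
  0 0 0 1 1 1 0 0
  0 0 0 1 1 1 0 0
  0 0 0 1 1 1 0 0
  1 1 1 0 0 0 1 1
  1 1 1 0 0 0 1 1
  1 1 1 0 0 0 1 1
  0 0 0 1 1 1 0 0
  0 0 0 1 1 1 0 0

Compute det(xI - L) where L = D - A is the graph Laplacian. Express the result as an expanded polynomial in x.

x^8 - 30x^7 + 375x^6 - 2540x^5 + 10095x^4 - 23598x^3 + 30105x^2 - 16200x

With the vertex order [1, 2, 3, 4, 5, 6, 7, 8], the degrees are [3, 3, 3, 5, 5, 5, 3, 3], giving D = diag(3, 3, 3, 5, 5, 5, 3, 3) and L = D - A. L has integer entries, so p(x) = det(xI - L) has integer coefficients. Expanding the determinant yields x^8 - 30x^7 + 375x^6 - 2540x^5 + 10095x^4 - 23598x^3 + 30105x^2 - 16200x. The constant term is 0 because L is singular (the all-ones vector lies in its kernel).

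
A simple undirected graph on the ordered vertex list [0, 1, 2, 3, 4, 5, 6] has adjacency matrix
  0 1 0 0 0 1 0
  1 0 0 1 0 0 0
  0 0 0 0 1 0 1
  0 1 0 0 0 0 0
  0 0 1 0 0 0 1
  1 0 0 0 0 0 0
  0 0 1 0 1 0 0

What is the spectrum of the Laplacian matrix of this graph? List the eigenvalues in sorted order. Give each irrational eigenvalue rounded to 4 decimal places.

Reading degrees in the order [0, 1, 2, 3, 4, 5, 6] gives [2, 2, 2, 1, 2, 1, 2]; set D = diag(2, 2, 2, 1, 2, 1, 2) and form L = D - A. L is symmetric positive semidefinite, so every eigenvalue is real and nonnegative. The 2 zero eigenvalues correspond to the 2 connected components. The largest eigenvalue, 3.4142, is at most the vertex count 7. The eigenvalues sum to 12, which equals trace(L) = 2|E|.

[0, 0, 0.5858, 2, 3, 3, 3.4142]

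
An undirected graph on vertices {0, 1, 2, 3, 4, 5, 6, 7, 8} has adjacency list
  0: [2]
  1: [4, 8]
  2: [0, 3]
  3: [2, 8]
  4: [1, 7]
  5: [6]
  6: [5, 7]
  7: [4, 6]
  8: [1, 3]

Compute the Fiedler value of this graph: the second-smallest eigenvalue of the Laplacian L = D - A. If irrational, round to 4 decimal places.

0.1206

Each diagonal entry of L is the vertex degree and each off-diagonal entry is -1 where an edge is present, 0 otherwise; in the order [0, 1, 2, 3, 4, 5, 6, 7, 8] the diagonal is [1, 2, 2, 2, 2, 1, 2, 2, 2]. Computing the eigenvalues of L and sorting gives [0, 0.1206, 0.4679, 1, 1.6527, 2.3473, 3, 3.5321, 3.8794]. The Fiedler value lambda_2 = 0.1206 is strictly positive, so the graph is connected. By the matrix-tree theorem the graph has (1/9) * product of the nonzero eigenvalues = 1 spanning tree.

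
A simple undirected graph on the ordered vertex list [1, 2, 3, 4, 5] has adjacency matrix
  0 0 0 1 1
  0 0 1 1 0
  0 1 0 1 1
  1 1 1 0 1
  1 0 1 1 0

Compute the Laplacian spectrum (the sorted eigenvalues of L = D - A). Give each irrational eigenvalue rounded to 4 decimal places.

[0, 1.5858, 3, 4.4142, 5]

Reading degrees in the order [1, 2, 3, 4, 5] gives [2, 2, 3, 4, 3]; set D = diag(2, 2, 3, 4, 3) and form L = D - A. Since every row of L sums to 0, the all-ones vector is in the kernel and 0 is an eigenvalue. The single zero eigenvalue shows the graph is connected. By the matrix-tree theorem the graph has (1/5) * product of the nonzero eigenvalues = 21 spanning trees. The largest eigenvalue, 5, is at most the vertex count 5.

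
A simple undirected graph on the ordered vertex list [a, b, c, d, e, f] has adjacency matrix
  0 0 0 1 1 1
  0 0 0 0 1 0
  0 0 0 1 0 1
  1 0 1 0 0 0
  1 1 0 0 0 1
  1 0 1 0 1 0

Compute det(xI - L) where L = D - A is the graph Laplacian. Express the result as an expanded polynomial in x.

With the vertex order [a, b, c, d, e, f], the degrees are [3, 1, 2, 2, 3, 3], giving D = diag(3, 1, 2, 2, 3, 3) and L = D - A. Computing det(xI - L) by cofactor expansion (or equivalently via sum-over-permutations) gives x^6 - 14x^5 + 73x^4 - 174x^3 + 185x^2 - 66x. Since p(0) = det(-L) = 0, x divides p(x). The eigenvalues sum to 14, which equals trace(L) = 2|E|. There is one zero in the spectrum, matching the 1 component.

x^6 - 14x^5 + 73x^4 - 174x^3 + 185x^2 - 66x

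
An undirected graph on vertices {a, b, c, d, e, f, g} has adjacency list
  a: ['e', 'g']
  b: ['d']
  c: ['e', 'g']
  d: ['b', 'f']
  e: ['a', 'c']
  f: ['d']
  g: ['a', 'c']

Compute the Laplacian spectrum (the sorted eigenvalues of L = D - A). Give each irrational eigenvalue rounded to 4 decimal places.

With the vertex order [a, b, c, d, e, f, g], the degrees are [2, 1, 2, 2, 2, 1, 2], giving D = diag(2, 1, 2, 2, 2, 1, 2) and L = D - A. L is symmetric positive semidefinite, so every eigenvalue is real and nonnegative. The 2 zero eigenvalues correspond to the 2 connected components. There are 2 zeros in the spectrum, matching the 2 components. The eigenvalues sum to 12, which equals trace(L) = 2|E|.

[0, 0, 1, 2, 2, 3, 4]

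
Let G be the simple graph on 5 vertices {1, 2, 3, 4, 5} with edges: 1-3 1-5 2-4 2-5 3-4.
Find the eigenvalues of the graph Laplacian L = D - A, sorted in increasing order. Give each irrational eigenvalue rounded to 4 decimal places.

[0, 1.3820, 1.3820, 3.6180, 3.6180]

Reading degrees in the order [1, 2, 3, 4, 5] gives [2, 2, 2, 2, 2]; set D = diag(2, 2, 2, 2, 2) and form L = D - A. Since every row of L sums to 0, the all-ones vector is in the kernel and 0 is an eigenvalue.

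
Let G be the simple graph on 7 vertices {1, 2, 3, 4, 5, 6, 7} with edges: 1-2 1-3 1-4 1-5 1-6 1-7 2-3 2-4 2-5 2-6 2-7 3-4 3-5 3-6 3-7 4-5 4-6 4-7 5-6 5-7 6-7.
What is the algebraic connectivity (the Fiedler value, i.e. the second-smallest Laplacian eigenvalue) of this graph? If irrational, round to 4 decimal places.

Each diagonal entry of L is the vertex degree and each off-diagonal entry is -1 where an edge is present, 0 otherwise; in the order [1, 2, 3, 4, 5, 6, 7] the diagonal is [6, 6, 6, 6, 6, 6, 6]. The sorted Laplacian eigenvalues are [0, 7, 7, 7, 7, 7, 7]; the algebraic connectivity is the second entry, 7. The eigenvalues sum to 42, which equals trace(L) = 2|E|. There is one zero in the spectrum, matching the 1 component.

7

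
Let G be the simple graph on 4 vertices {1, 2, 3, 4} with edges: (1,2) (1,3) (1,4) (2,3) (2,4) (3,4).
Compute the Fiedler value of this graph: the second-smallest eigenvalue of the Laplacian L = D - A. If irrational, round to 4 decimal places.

Each diagonal entry of L is the vertex degree and each off-diagonal entry is -1 where an edge is present, 0 otherwise; in the order [1, 2, 3, 4] the diagonal is [3, 3, 3, 3]. The smallest Laplacian eigenvalue is always 0. The next one, lambda_2 = 4, measures how hard the graph is to disconnect: larger values mean better connectivity.

4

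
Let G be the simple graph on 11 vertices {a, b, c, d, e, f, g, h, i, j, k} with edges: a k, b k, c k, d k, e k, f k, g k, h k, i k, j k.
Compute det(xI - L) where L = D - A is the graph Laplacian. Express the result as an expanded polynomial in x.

With the vertex order [a, b, c, d, e, f, g, h, i, j, k], the degrees are [1, 1, 1, 1, 1, 1, 1, 1, 1, 1, 10], giving D = diag(1, 1, 1, 1, 1, 1, 1, 1, 1, 1, 10) and L = D - A. Computing det(xI - L) by cofactor expansion (or equivalently via sum-over-permutations) gives x^11 - 20x^10 + 135x^9 - 480x^8 + 1050x^7 - 1512x^6 + 1470x^5 - 960x^4 + 405x^3 - 100x^2 + 11x. The constant term is 0 because L is singular (the all-ones vector lies in its kernel). The eigenvalues sum to 20, which equals trace(L) = 2|E|. There is one zero in the spectrum, matching the 1 component.

x^11 - 20x^10 + 135x^9 - 480x^8 + 1050x^7 - 1512x^6 + 1470x^5 - 960x^4 + 405x^3 - 100x^2 + 11x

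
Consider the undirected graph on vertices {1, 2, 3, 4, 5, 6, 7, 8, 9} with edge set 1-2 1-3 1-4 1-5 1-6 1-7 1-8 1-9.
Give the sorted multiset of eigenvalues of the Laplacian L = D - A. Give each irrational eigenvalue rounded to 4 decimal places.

With the vertex order [1, 2, 3, 4, 5, 6, 7, 8, 9], the degrees are [8, 1, 1, 1, 1, 1, 1, 1, 1], giving D = diag(8, 1, 1, 1, 1, 1, 1, 1, 1) and L = D - A. Since every row of L sums to 0, the all-ones vector is in the kernel and 0 is an eigenvalue. The largest eigenvalue, 9, is at most the vertex count 9.

[0, 1, 1, 1, 1, 1, 1, 1, 9]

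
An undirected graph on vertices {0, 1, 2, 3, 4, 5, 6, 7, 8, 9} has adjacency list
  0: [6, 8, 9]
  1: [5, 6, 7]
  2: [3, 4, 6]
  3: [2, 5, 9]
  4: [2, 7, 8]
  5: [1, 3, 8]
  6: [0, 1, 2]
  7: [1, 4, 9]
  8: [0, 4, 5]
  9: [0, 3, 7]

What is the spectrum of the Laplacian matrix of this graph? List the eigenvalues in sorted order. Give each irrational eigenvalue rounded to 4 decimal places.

[0, 2, 2, 2, 2, 2, 5, 5, 5, 5]

With the vertex order [0, 1, 2, 3, 4, 5, 6, 7, 8, 9], the degrees are [3, 3, 3, 3, 3, 3, 3, 3, 3, 3], giving D = diag(3, 3, 3, 3, 3, 3, 3, 3, 3, 3) and L = D - A. L is symmetric positive semidefinite, so every eigenvalue is real and nonnegative. The largest eigenvalue, 5, is at most the vertex count 10. There is one zero in the spectrum, matching the 1 component.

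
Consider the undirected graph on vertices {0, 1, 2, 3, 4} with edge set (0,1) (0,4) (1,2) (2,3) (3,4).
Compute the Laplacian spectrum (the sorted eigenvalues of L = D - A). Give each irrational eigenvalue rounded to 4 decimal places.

Each diagonal entry of L is the vertex degree and each off-diagonal entry is -1 where an edge is present, 0 otherwise; in the order [0, 1, 2, 3, 4] the diagonal is [2, 2, 2, 2, 2]. Diagonalising L (or applying a numerical eigensolver to the 5x5 matrix) gives the spectrum above. The largest eigenvalue, 3.6180, is at most the vertex count 5.

[0, 1.3820, 1.3820, 3.6180, 3.6180]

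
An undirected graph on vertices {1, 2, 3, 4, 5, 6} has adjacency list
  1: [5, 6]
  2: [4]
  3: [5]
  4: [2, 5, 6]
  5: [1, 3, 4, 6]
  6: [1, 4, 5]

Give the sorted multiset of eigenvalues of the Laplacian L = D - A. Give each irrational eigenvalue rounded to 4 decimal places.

With the vertex order [1, 2, 3, 4, 5, 6], the degrees are [2, 1, 1, 3, 4, 3], giving D = diag(2, 1, 1, 3, 4, 3) and L = D - A. Diagonalising L (or applying a numerical eigensolver to the 6x6 matrix) gives the spectrum above. The single zero eigenvalue shows the graph is connected. The largest eigenvalue, 5.1149, is at most the vertex count 6. There is one zero in the spectrum, matching the 1 component.

[0, 0.6972, 1.1392, 2.7459, 4.3028, 5.1149]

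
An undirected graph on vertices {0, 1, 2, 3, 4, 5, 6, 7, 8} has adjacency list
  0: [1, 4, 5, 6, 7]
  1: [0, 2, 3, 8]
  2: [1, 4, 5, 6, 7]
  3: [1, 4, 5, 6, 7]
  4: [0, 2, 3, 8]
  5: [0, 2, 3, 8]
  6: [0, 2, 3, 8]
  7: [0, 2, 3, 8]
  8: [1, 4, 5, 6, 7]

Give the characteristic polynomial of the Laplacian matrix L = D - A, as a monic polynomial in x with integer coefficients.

Each diagonal entry of L is the vertex degree and each off-diagonal entry is -1 where an edge is present, 0 otherwise; in the order [0, 1, 2, 3, 4, 5, 6, 7, 8] the diagonal is [5, 4, 5, 5, 4, 4, 4, 4, 5]. The eigenvalues of L are [0, 4, 4, 4, 4, 5, 5, 5, 9]; the characteristic polynomial is the product of (x - lambda_i), which multiplies out to x^9 - 40x^8 + 690x^7 - 6720x^6 + 40485x^5 - 154704x^4 + 366560x^3 - 492800x^2 + 288000x. The constant term is 0 because L is singular (the all-ones vector lies in its kernel).

x^9 - 40x^8 + 690x^7 - 6720x^6 + 40485x^5 - 154704x^4 + 366560x^3 - 492800x^2 + 288000x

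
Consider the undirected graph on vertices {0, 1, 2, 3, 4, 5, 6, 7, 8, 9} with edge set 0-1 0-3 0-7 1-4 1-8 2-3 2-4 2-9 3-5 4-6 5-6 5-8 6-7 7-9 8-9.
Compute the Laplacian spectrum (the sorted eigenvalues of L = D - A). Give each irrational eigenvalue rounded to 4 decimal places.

With the vertex order [0, 1, 2, 3, 4, 5, 6, 7, 8, 9], the degrees are [3, 3, 3, 3, 3, 3, 3, 3, 3, 3], giving D = diag(3, 3, 3, 3, 3, 3, 3, 3, 3, 3) and L = D - A. The multiplicity of 0 as a Laplacian eigenvalue equals the number of connected components. The single zero eigenvalue shows the graph is connected. There is one zero in the spectrum, matching the 1 component.

[0, 2, 2, 2, 2, 2, 5, 5, 5, 5]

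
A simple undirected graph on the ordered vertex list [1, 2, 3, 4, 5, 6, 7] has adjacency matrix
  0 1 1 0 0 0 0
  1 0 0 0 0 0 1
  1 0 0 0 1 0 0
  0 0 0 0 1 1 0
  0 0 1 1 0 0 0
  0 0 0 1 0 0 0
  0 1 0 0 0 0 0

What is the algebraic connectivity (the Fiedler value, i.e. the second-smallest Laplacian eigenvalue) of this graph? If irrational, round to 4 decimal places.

With the vertex order [1, 2, 3, 4, 5, 6, 7], the degrees are [2, 2, 2, 2, 2, 1, 1], giving D = diag(2, 2, 2, 2, 2, 1, 1) and L = D - A. Computing the eigenvalues of L and sorting gives [0, 0.1981, 0.7530, 1.5550, 2.4450, 3.2470, 3.8019]. The Fiedler value lambda_2 = 0.1981 is strictly positive, so the graph is connected.

0.1981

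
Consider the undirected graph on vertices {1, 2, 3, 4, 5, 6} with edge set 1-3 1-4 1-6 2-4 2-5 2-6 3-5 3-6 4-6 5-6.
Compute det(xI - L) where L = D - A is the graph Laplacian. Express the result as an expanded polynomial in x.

x^6 - 20x^5 + 155x^4 - 580x^3 + 1045x^2 - 726x

With the vertex order [1, 2, 3, 4, 5, 6], the degrees are [3, 3, 3, 3, 3, 5], giving D = diag(3, 3, 3, 3, 3, 5) and L = D - A. L has integer entries, so p(x) = det(xI - L) has integer coefficients. Expanding the determinant yields x^6 - 20x^5 + 155x^4 - 580x^3 + 1045x^2 - 726x. The constant term is 0 because L is singular (the all-ones vector lies in its kernel). The largest eigenvalue, 6, is at most the vertex count 6.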